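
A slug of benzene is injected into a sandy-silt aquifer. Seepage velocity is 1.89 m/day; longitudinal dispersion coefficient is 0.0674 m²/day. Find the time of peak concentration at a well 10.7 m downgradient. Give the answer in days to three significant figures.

5.64 days

For the 1D instantaneous-source solution, setting ∂C/∂t = 0 at fixed x gives v²t² + 2Dt − x² = 0, so t = (√(D² + v²x²) − D)/v².
√(D² + v²x²) = √(0.0674² + 1.89² × 10.7²) = 20.22; v² = 3.5721.
t = (20.22 − 0.0674)/3.5721 = 5.64 days (vs. the pure-advection estimate x/v = 5.66 d).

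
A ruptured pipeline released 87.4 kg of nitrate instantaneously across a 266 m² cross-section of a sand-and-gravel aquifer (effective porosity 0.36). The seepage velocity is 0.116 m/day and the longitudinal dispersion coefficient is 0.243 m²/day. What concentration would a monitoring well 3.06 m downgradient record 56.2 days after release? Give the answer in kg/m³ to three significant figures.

0.0560 kg/m³

For an instantaneous plane source, C(x,t) = M/(n_e·A·√(4πDt)) · exp(−(x−vt)²/(4Dt)), with n_e·A the pore (flow) area.
Plume center vt = 0.116 × 56.2 = 6.5192 m, so the well at 3.06 m is 3.4592 m upgradient of the peak.
√(4πDt) = 13.10 m, giving peak height M/(n_e·A·√(4πDt)) = 87.4/(0.36 × 266 × 13.10) = 0.06967 kg/m³.
(x−vt)²/(4Dt) = (-3.4592)²/(4 × 0.243 × 56.2) = 0.2191; exp(−0.2191) = 0.8032.
C = 0.06967 × 0.8032 = 0.0560 kg/m³.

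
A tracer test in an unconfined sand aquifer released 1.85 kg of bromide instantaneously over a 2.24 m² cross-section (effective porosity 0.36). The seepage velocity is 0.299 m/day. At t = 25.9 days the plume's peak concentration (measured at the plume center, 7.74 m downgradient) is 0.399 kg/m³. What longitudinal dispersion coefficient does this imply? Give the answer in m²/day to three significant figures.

0.102 m²/day

At the plume center C_max = M/(n_e·A·√(4πDt)), so D = M²/(4πt·(n_e·A·C_max)²).
n_e·A·C_max = 0.36 × 2.24 × 0.399 = 0.3218 kg/m.
D = 1.85²/(4π × 25.9 × 0.3218²) = 0.102 m²/day.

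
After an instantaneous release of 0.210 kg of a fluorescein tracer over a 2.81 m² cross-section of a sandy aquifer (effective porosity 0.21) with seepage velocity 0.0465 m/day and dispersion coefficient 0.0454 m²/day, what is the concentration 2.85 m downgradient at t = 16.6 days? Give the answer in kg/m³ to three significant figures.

0.0276 kg/m³

For an instantaneous plane source, C(x,t) = M/(n_e·A·√(4πDt)) · exp(−(x−vt)²/(4Dt)), with n_e·A the pore (flow) area.
Plume center vt = 0.0465 × 16.6 = 0.7719 m, so the well at 2.85 m is 2.0781 m downgradient of the peak.
√(4πDt) = 3.077 m, giving peak height M/(n_e·A·√(4πDt)) = 0.210/(0.21 × 2.81 × 3.077) = 0.1157 kg/m³.
(x−vt)²/(4Dt) = (2.0781)²/(4 × 0.0454 × 16.6) = 1.433; exp(−1.433) = 0.2386.
C = 0.1157 × 0.2386 = 0.0276 kg/m³.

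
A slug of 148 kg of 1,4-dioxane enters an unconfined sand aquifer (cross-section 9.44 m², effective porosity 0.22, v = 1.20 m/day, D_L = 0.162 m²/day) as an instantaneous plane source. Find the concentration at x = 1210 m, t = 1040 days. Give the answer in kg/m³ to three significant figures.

For an instantaneous plane source, C(x,t) = M/(n_e·A·√(4πDt)) · exp(−(x−vt)²/(4Dt)), with n_e·A the pore (flow) area.
Plume center vt = 1.20 × 1040 = 1248 m, so the well at 1210 m is 38 m upgradient of the peak.
√(4πDt) = 46.01 m, giving peak height M/(n_e·A·√(4πDt)) = 148/(0.22 × 9.44 × 46.01) = 1.549 kg/m³.
(x−vt)²/(4Dt) = (-38)²/(4 × 0.162 × 1040) = 2.143; exp(−2.143) = 0.1173.
C = 1.549 × 0.1173 = 0.182 kg/m³.

0.182 kg/m³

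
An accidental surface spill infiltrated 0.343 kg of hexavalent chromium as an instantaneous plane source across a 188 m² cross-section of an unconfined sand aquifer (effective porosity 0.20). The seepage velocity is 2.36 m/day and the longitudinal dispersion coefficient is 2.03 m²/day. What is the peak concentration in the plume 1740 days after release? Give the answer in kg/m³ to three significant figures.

4.33e-05 kg/m³

The peak of an instantaneous 1D plume sits at x = vt; there the Gaussian factor is 1 and C_max = M/(n_e·A·√(4πDt)), where n_e·A is the pore area the mass is dissolved in.
√(4πDt) = √(4π × 2.03 × 1740) = 210.7 m, so C_max = 0.343/(0.20 × 188 × 210.7) = 4.33e-05 kg/m³.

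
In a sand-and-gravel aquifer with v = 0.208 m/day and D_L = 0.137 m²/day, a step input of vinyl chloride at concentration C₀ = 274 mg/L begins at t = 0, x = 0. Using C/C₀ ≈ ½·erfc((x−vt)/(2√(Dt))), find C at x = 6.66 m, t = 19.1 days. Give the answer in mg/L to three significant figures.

For a continuous step input, C/C₀ ≈ ½·erfc((x−vt)/(2√(Dt))).
vt = 0.208 × 19.1 = 3.9728 m and 2√(Dt) = 2√(0.137 × 19.1) = 3.235 m.
Argument (x−vt)/(2√(Dt)) = (6.66 − 3.9728)/3.235 = 0.8307; ½·erfc(0.8307) = 0.1200.
C = 274 × 0.1200 = 32.9 mg/L.

32.9 mg/L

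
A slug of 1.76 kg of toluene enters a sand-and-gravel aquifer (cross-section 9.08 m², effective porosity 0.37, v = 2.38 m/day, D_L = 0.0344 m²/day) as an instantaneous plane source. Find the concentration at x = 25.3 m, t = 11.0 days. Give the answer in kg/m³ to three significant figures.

For an instantaneous plane source, C(x,t) = M/(n_e·A·√(4πDt)) · exp(−(x−vt)²/(4Dt)), with n_e·A the pore (flow) area.
Plume center vt = 2.38 × 11.0 = 26.18 m, so the well at 25.3 m is 0.88 m upgradient of the peak.
√(4πDt) = 2.181 m, giving peak height M/(n_e·A·√(4πDt)) = 1.76/(0.37 × 9.08 × 2.181) = 0.2402 kg/m³.
(x−vt)²/(4Dt) = (-0.88)²/(4 × 0.0344 × 11.0) = 0.5116; exp(−0.5116) = 0.5995.
C = 0.2402 × 0.5995 = 0.144 kg/m³.

0.144 kg/m³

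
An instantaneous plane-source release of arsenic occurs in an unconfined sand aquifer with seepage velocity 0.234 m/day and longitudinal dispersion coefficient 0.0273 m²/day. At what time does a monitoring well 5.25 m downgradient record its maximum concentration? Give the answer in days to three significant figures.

21.9 days

For the 1D instantaneous-source solution, setting ∂C/∂t = 0 at fixed x gives v²t² + 2Dt − x² = 0, so t = (√(D² + v²x²) − D)/v².
√(D² + v²x²) = √(0.0273² + 0.234² × 5.25²) = 1.229; v² = 0.054756.
t = (1.229 − 0.0273)/0.054756 = 21.9 days (vs. the pure-advection estimate x/v = 22.4 d).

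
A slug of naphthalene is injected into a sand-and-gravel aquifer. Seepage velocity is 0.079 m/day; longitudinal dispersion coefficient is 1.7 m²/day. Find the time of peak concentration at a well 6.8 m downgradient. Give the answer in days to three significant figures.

For the 1D instantaneous-source solution, setting ∂C/∂t = 0 at fixed x gives v²t² + 2Dt − x² = 0, so t = (√(D² + v²x²) − D)/v².
√(D² + v²x²) = √(1.7² + 0.079² × 6.8²) = 1.783; v² = 0.006241.
t = (1.783 − 1.7)/0.006241 = 13.3 days (vs. the pure-advection estimate x/v = 86.1 d).

13.3 days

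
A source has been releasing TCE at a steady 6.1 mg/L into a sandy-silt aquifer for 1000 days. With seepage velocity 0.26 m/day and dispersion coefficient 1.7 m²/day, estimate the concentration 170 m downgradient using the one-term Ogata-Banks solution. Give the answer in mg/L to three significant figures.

5.73 mg/L

For a continuous step input, C/C₀ ≈ ½·erfc((x−vt)/(2√(Dt))).
vt = 0.26 × 1000 = 260 m and 2√(Dt) = 2√(1.7 × 1000) = 82.46 m.
Argument (x−vt)/(2√(Dt)) = (170 − 260)/82.46 = -1.091; ½·erfc(-1.091) = 0.9386.
C = 6.1 × 0.9386 = 5.73 mg/L.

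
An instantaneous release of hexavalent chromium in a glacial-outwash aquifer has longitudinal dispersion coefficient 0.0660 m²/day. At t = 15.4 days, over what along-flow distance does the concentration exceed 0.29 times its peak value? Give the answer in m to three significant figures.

The plume is Gaussian with σ = √(2Dt) = √(2 × 0.0660 × 15.4) = 1.426 m.
C/C_peak = exp(−Δx²/(2σ²)) = 0.29 ⇒ Δx = σ·√(−2 ln 0.29) = 1.426 × 1.573 = 2.243 m.
Width = 2Δx = 4.49 m.

4.49 m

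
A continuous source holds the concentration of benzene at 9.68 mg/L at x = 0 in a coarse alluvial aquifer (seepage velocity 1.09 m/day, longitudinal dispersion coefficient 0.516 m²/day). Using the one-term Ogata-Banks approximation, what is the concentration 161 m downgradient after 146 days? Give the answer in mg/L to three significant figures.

4.26 mg/L

For a continuous step input, C/C₀ ≈ ½·erfc((x−vt)/(2√(Dt))).
vt = 1.09 × 146 = 159.14 m and 2√(Dt) = 2√(0.516 × 146) = 17.36 m.
Argument (x−vt)/(2√(Dt)) = (161 − 159.14)/17.36 = 0.1071; ½·erfc(0.1071) = 0.4398.
C = 9.68 × 0.4398 = 4.26 mg/L.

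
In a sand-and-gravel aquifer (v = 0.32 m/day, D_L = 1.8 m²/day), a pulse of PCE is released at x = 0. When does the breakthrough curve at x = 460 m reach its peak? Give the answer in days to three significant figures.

1420 days

For the 1D instantaneous-source solution, setting ∂C/∂t = 0 at fixed x gives v²t² + 2Dt − x² = 0, so t = (√(D² + v²x²) − D)/v².
√(D² + v²x²) = √(1.8² + 0.32² × 460²) = 147.2; v² = 0.1024.
t = (147.2 − 1.8)/0.1024 = 1420 days (vs. the pure-advection estimate x/v = 1440 d).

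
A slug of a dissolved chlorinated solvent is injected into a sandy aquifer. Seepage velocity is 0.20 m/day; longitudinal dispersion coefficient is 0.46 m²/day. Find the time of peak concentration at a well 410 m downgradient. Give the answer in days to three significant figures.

For the 1D instantaneous-source solution, setting ∂C/∂t = 0 at fixed x gives v²t² + 2Dt − x² = 0, so t = (√(D² + v²x²) − D)/v².
√(D² + v²x²) = √(0.46² + 0.20² × 410²) = 82.00; v² = 0.04.
t = (82.00 − 0.46)/0.04 = 2040 days (vs. the pure-advection estimate x/v = 2050 d).

2040 days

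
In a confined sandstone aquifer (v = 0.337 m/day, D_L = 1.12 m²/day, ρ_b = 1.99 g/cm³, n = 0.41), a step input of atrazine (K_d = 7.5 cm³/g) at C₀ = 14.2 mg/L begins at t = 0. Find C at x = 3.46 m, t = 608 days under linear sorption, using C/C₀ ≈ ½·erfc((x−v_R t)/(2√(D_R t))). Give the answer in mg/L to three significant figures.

8.96 mg/L

Retardation factor R = 1 + ρ_b·K_d/n = 1 + 1.99 × 7.5/0.41 = 37.40.
Sorption retards both mechanisms: v_R = v/R = 0.009011 m/day, D_R = D/R = 0.02995 m²/day.
v_R·t = 0.009011 × 608 = 5.478688 m; 2√(D_R t) = 8.535 m; argument = (3.46 − 5.478688)/8.535 = -0.2365.
C = C₀ × ½·erfc(-0.2365) = 14.2 × 0.6310 = 8.96 mg/L.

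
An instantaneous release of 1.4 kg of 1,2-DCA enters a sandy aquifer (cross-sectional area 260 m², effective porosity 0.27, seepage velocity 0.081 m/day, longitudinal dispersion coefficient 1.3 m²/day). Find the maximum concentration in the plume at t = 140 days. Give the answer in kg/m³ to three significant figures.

0.000417 kg/m³

The peak of an instantaneous 1D plume sits at x = vt; there the Gaussian factor is 1 and C_max = M/(n_e·A·√(4πDt)), where n_e·A is the pore area the mass is dissolved in.
√(4πDt) = √(4π × 1.3 × 140) = 47.82 m, so C_max = 1.4/(0.27 × 260 × 47.82) = 0.000417 kg/m³.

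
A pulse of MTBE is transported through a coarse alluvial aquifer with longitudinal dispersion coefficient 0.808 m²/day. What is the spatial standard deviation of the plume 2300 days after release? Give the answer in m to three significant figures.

Dispersive spreading gives a Gaussian with σ² = 2Dt; advection only shifts the center.
σ = √(2 × 0.808 × 2300) = 61.0 m.

61.0 m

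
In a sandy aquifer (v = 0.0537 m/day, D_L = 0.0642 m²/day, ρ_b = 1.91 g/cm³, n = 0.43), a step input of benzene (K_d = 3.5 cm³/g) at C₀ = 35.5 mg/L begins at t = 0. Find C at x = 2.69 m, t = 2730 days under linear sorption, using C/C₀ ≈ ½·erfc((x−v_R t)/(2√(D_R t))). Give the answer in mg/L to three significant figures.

Retardation factor R = 1 + ρ_b·K_d/n = 1 + 1.91 × 3.5/0.43 = 16.55.
Sorption retards both mechanisms: v_R = v/R = 0.003245 m/day, D_R = D/R = 0.003879 m²/day.
v_R·t = 0.003245 × 2730 = 8.85885 m; 2√(D_R t) = 6.508 m; argument = (2.69 − 8.85885)/6.508 = -0.9479.
C = C₀ × ½·erfc(-0.9479) = 35.5 × 0.9100 = 32.3 mg/L.

32.3 mg/L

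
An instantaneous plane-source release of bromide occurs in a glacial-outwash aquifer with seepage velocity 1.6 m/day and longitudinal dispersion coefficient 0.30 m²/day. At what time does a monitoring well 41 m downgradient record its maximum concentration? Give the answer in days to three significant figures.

For the 1D instantaneous-source solution, setting ∂C/∂t = 0 at fixed x gives v²t² + 2Dt − x² = 0, so t = (√(D² + v²x²) − D)/v².
√(D² + v²x²) = √(0.30² + 1.6² × 41²) = 65.60; v² = 2.56.
t = (65.60 − 0.30)/2.56 = 25.5 days (vs. the pure-advection estimate x/v = 25.6 d).

25.5 days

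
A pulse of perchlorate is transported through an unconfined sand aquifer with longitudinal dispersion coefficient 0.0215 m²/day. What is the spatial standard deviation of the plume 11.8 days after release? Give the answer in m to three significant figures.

Dispersive spreading gives a Gaussian with σ² = 2Dt; advection only shifts the center.
σ = √(2 × 0.0215 × 11.8) = 0.712 m.

0.712 m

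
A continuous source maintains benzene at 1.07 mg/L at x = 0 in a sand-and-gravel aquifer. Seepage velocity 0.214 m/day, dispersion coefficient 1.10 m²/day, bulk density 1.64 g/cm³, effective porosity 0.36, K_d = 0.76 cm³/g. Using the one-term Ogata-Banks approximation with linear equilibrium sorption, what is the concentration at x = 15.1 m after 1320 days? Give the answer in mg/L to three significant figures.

Retardation factor R = 1 + ρ_b·K_d/n = 1 + 1.64 × 0.76/0.36 = 4.462.
Sorption retards both mechanisms: v_R = v/R = 0.04796 m/day, D_R = D/R = 0.2465 m²/day.
v_R·t = 0.04796 × 1320 = 63.3072 m; 2√(D_R t) = 36.08 m; argument = (15.1 − 63.3072)/36.08 = -1.336.
C = C₀ × ½·erfc(-1.336) = 1.07 × 0.9706 = 1.04 mg/L.

1.04 mg/L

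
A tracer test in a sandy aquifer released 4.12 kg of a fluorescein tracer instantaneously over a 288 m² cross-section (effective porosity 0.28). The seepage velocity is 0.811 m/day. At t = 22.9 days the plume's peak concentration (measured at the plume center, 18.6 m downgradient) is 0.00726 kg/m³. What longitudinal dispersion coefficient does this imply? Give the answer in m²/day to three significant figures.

0.172 m²/day

At the plume center C_max = M/(n_e·A·√(4πDt)), so D = M²/(4πt·(n_e·A·C_max)²).
n_e·A·C_max = 0.28 × 288 × 0.00726 = 0.5854 kg/m.
D = 4.12²/(4π × 22.9 × 0.5854²) = 0.172 m²/day.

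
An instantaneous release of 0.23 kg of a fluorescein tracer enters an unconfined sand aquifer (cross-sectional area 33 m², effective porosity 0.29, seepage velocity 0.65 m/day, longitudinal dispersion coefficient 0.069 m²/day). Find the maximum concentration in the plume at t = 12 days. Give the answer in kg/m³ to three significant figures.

The peak of an instantaneous 1D plume sits at x = vt; there the Gaussian factor is 1 and C_max = M/(n_e·A·√(4πDt)), where n_e·A is the pore area the mass is dissolved in.
√(4πDt) = √(4π × 0.069 × 12) = 3.226 m, so C_max = 0.23/(0.29 × 33 × 3.226) = 0.00745 kg/m³.

0.00745 kg/m³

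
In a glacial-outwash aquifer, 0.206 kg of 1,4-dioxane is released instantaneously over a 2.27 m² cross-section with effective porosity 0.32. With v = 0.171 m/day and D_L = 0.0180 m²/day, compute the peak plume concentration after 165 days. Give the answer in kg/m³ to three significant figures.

0.0464 kg/m³

The peak of an instantaneous 1D plume sits at x = vt; there the Gaussian factor is 1 and C_max = M/(n_e·A·√(4πDt)), where n_e·A is the pore area the mass is dissolved in.
√(4πDt) = √(4π × 0.0180 × 165) = 6.109 m, so C_max = 0.206/(0.32 × 2.27 × 6.109) = 0.0464 kg/m³.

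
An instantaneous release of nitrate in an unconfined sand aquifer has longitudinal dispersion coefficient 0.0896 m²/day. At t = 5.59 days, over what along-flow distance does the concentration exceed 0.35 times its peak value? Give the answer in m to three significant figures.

2.90 m

The plume is Gaussian with σ = √(2Dt) = √(2 × 0.0896 × 5.59) = 1.001 m.
C/C_peak = exp(−Δx²/(2σ²)) = 0.35 ⇒ Δx = σ·√(−2 ln 0.35) = 1.001 × 1.449 = 1.450 m.
Width = 2Δx = 2.90 m.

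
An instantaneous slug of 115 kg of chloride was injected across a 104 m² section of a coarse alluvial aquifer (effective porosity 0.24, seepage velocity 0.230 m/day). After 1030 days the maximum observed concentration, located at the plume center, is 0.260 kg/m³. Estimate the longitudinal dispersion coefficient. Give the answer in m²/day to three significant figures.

At the plume center C_max = M/(n_e·A·√(4πDt)), so D = M²/(4πt·(n_e·A·C_max)²).
n_e·A·C_max = 0.24 × 104 × 0.260 = 6.490 kg/m.
D = 115²/(4π × 1030 × 6.490²) = 0.0243 m²/day.

0.0243 m²/day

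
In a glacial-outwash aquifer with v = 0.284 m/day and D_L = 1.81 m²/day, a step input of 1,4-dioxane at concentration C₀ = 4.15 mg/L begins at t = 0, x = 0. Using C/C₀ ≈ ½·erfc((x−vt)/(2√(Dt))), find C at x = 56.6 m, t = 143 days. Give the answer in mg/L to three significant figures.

For a continuous step input, C/C₀ ≈ ½·erfc((x−vt)/(2√(Dt))).
vt = 0.284 × 143 = 40.612 m and 2√(Dt) = 2√(1.81 × 143) = 32.18 m.
Argument (x−vt)/(2√(Dt)) = (56.6 − 40.612)/32.18 = 0.4968; ½·erfc(0.4968) = 0.2412.
C = 4.15 × 0.2412 = 1.00 mg/L.

1.00 mg/L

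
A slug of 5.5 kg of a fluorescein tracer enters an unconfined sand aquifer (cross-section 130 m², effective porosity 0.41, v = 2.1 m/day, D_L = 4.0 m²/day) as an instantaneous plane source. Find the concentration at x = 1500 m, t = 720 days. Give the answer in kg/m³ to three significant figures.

For an instantaneous plane source, C(x,t) = M/(n_e·A·√(4πDt)) · exp(−(x−vt)²/(4Dt)), with n_e·A the pore (flow) area.
Plume center vt = 2.1 × 720 = 1512 m, so the well at 1500 m is 12 m upgradient of the peak.
√(4πDt) = 190.2 m, giving peak height M/(n_e·A·√(4πDt)) = 5.5/(0.41 × 130 × 190.2) = 0.0005425 kg/m³.
(x−vt)²/(4Dt) = (-12)²/(4 × 4.0 × 720) = 0.01250; exp(−0.01250) = 0.9876.
C = 0.0005425 × 0.9876 = 0.000536 kg/m³.

0.000536 kg/m³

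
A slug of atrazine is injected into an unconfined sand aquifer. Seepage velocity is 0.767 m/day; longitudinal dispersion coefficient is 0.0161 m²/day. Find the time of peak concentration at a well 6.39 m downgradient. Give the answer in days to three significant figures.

8.30 days

For the 1D instantaneous-source solution, setting ∂C/∂t = 0 at fixed x gives v²t² + 2Dt − x² = 0, so t = (√(D² + v²x²) − D)/v².
√(D² + v²x²) = √(0.0161² + 0.767² × 6.39²) = 4.901; v² = 0.588289.
t = (4.901 − 0.0161)/0.588289 = 8.30 days (vs. the pure-advection estimate x/v = 8.33 d).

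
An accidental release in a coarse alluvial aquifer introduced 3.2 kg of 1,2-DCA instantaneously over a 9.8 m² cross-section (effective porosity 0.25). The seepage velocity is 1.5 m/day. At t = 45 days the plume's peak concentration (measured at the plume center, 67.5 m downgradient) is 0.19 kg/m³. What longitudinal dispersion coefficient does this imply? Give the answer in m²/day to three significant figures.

0.0836 m²/day

At the plume center C_max = M/(n_e·A·√(4πDt)), so D = M²/(4πt·(n_e·A·C_max)²).
n_e·A·C_max = 0.25 × 9.8 × 0.19 = 0.4655 kg/m.
D = 3.2²/(4π × 45 × 0.4655²) = 0.0836 m²/day.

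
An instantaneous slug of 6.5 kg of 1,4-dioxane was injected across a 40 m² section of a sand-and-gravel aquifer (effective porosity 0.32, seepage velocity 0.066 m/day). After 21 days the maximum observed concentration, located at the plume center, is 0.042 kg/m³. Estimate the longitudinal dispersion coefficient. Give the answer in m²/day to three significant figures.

At the plume center C_max = M/(n_e·A·√(4πDt)), so D = M²/(4πt·(n_e·A·C_max)²).
n_e·A·C_max = 0.32 × 40 × 0.042 = 0.5376 kg/m.
D = 6.5²/(4π × 21 × 0.5376²) = 0.554 m²/day.

0.554 m²/day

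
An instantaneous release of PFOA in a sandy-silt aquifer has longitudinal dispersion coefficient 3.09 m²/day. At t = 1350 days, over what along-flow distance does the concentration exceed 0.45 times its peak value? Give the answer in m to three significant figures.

231 m

The plume is Gaussian with σ = √(2Dt) = √(2 × 3.09 × 1350) = 91.34 m.
C/C_peak = exp(−Δx²/(2σ²)) = 0.45 ⇒ Δx = σ·√(−2 ln 0.45) = 91.34 × 1.264 = 115.5 m.
Width = 2Δx = 231 m.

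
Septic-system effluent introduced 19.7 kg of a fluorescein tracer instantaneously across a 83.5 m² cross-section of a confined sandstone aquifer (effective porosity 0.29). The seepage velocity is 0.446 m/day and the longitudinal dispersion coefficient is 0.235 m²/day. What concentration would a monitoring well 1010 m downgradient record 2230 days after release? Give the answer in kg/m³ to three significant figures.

For an instantaneous plane source, C(x,t) = M/(n_e·A·√(4πDt)) · exp(−(x−vt)²/(4Dt)), with n_e·A the pore (flow) area.
Plume center vt = 0.446 × 2230 = 994.58 m, so the well at 1010 m is 15.42 m downgradient of the peak.
√(4πDt) = 81.15 m, giving peak height M/(n_e·A·√(4πDt)) = 19.7/(0.29 × 83.5 × 81.15) = 0.01003 kg/m³.
(x−vt)²/(4Dt) = (15.42)²/(4 × 0.235 × 2230) = 0.1134; exp(−0.1134) = 0.8928.
C = 0.01003 × 0.8928 = 0.00895 kg/m³.

0.00895 kg/m³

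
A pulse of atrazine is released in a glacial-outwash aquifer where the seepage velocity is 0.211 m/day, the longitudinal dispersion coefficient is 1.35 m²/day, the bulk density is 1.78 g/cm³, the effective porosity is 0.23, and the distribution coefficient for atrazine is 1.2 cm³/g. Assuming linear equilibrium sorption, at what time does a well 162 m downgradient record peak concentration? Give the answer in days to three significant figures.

7590 days

Retardation factor R = 1 + ρ_b·K_d/n = 1 + 1.78 × 1.2/0.23 = 10.29.
Sorption retards both mechanisms: v_R = v/R = 0.02051 m/day, D_R = D/R = 0.1312 m²/day.
Peak time from v_R²t² + 2D_R t − x² = 0: t = (√(D_R² + v_R²x²) − D_R)/v_R².
√(D_R² + v_R²x²) = √(0.1312² + 0.02051² × 162²) = 3.325; v_R² = 0.0004207.
t = (3.325 − 0.1312)/0.0004207 = 7590 days.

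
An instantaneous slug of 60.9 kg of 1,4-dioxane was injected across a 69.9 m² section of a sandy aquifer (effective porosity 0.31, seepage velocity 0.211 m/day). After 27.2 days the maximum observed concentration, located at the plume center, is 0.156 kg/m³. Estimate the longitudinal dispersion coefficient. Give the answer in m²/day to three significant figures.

0.950 m²/day

At the plume center C_max = M/(n_e·A·√(4πDt)), so D = M²/(4πt·(n_e·A·C_max)²).
n_e·A·C_max = 0.31 × 69.9 × 0.156 = 3.380 kg/m.
D = 60.9²/(4π × 27.2 × 3.380²) = 0.950 m²/day.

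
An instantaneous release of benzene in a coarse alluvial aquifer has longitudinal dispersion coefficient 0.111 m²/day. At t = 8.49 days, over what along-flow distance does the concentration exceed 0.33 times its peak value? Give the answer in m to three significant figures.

4.09 m

The plume is Gaussian with σ = √(2Dt) = √(2 × 0.111 × 8.49) = 1.373 m.
C/C_peak = exp(−Δx²/(2σ²)) = 0.33 ⇒ Δx = σ·√(−2 ln 0.33) = 1.373 × 1.489 = 2.044 m.
Width = 2Δx = 4.09 m.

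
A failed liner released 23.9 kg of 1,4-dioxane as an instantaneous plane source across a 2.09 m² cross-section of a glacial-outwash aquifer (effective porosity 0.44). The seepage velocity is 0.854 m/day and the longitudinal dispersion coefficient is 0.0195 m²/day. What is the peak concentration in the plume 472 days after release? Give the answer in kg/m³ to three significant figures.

The peak of an instantaneous 1D plume sits at x = vt; there the Gaussian factor is 1 and C_max = M/(n_e·A·√(4πDt)), where n_e·A is the pore area the mass is dissolved in.
√(4πDt) = √(4π × 0.0195 × 472) = 10.75 m, so C_max = 23.9/(0.44 × 2.09 × 10.75) = 2.42 kg/m³.

2.42 kg/m³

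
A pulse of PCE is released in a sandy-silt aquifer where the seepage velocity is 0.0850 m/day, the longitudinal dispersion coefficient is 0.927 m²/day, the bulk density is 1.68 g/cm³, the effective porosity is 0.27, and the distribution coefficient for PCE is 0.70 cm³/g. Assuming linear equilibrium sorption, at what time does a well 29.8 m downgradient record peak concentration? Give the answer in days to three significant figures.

Retardation factor R = 1 + ρ_b·K_d/n = 1 + 1.68 × 0.70/0.27 = 5.356.
Sorption retards both mechanisms: v_R = v/R = 0.01587 m/day, D_R = D/R = 0.1731 m²/day.
Peak time from v_R²t² + 2D_R t − x² = 0: t = (√(D_R² + v_R²x²) − D_R)/v_R².
√(D_R² + v_R²x²) = √(0.1731² + 0.01587² × 29.8²) = 0.5036; v_R² = 0.0002519.
t = (0.5036 − 0.1731)/0.0002519 = 1310 days.

1310 days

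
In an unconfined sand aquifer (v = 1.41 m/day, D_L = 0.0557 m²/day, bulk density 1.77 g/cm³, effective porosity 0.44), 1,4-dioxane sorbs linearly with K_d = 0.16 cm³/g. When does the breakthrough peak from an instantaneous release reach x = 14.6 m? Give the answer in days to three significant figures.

Retardation factor R = 1 + ρ_b·K_d/n = 1 + 1.77 × 0.16/0.44 = 1.644.
Sorption retards both mechanisms: v_R = v/R = 0.8577 m/day, D_R = D/R = 0.03388 m²/day.
Peak time from v_R²t² + 2D_R t − x² = 0: t = (√(D_R² + v_R²x²) − D_R)/v_R².
√(D_R² + v_R²x²) = √(0.03388² + 0.8577² × 14.6²) = 12.52; v_R² = 0.7356.
t = (12.52 − 0.03388)/0.7356 = 17.0 days.

17.0 days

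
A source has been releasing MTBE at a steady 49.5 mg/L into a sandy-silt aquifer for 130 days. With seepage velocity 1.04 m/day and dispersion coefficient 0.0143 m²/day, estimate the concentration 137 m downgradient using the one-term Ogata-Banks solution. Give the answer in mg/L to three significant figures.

For a continuous step input, C/C₀ ≈ ½·erfc((x−vt)/(2√(Dt))).
vt = 1.04 × 130 = 135.2 m and 2√(Dt) = 2√(0.0143 × 130) = 2.727 m.
Argument (x−vt)/(2√(Dt)) = (137 − 135.2)/2.727 = 0.6601; ½·erfc(0.6601) = 0.1753.
C = 49.5 × 0.1753 = 8.68 mg/L.

8.68 mg/L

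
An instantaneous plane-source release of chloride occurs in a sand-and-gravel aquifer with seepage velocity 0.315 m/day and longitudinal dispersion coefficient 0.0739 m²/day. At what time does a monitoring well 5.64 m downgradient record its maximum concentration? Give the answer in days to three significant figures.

For the 1D instantaneous-source solution, setting ∂C/∂t = 0 at fixed x gives v²t² + 2Dt − x² = 0, so t = (√(D² + v²x²) − D)/v².
√(D² + v²x²) = √(0.0739² + 0.315² × 5.64²) = 1.778; v² = 0.099225.
t = (1.778 − 0.0739)/0.099225 = 17.2 days (vs. the pure-advection estimate x/v = 17.9 d).

17.2 days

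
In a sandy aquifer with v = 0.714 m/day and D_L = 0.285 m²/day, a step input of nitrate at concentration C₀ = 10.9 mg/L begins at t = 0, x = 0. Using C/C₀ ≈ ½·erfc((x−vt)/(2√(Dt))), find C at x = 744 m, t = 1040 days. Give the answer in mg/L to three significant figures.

5.19 mg/L

For a continuous step input, C/C₀ ≈ ½·erfc((x−vt)/(2√(Dt))).
vt = 0.714 × 1040 = 742.56 m and 2√(Dt) = 2√(0.285 × 1040) = 34.43 m.
Argument (x−vt)/(2√(Dt)) = (744 − 742.56)/34.43 = 0.04182; ½·erfc(0.04182) = 0.4764.
C = 10.9 × 0.4764 = 5.19 mg/L.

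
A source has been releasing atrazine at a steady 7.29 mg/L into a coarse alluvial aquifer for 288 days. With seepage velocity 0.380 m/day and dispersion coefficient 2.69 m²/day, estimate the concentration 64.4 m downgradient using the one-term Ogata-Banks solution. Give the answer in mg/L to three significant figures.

For a continuous step input, C/C₀ ≈ ½·erfc((x−vt)/(2√(Dt))).
vt = 0.380 × 288 = 109.44 m and 2√(Dt) = 2√(2.69 × 288) = 55.67 m.
Argument (x−vt)/(2√(Dt)) = (64.4 − 109.44)/55.67 = -0.8091; ½·erfc(-0.8091) = 0.8737.
C = 7.29 × 0.8737 = 6.37 mg/L.

6.37 mg/L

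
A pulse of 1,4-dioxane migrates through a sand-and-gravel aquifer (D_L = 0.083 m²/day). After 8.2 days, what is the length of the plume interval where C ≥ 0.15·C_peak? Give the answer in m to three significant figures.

The plume is Gaussian with σ = √(2Dt) = √(2 × 0.083 × 8.2) = 1.167 m.
C/C_peak = exp(−Δx²/(2σ²)) = 0.15 ⇒ Δx = σ·√(−2 ln 0.15) = 1.167 × 1.948 = 2.273 m.
Width = 2Δx = 4.55 m.

4.55 m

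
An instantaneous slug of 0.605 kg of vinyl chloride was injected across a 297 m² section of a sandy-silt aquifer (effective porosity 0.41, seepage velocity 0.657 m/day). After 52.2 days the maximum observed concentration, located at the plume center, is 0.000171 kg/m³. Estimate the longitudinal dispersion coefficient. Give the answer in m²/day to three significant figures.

1.29 m²/day

At the plume center C_max = M/(n_e·A·√(4πDt)), so D = M²/(4πt·(n_e·A·C_max)²).
n_e·A·C_max = 0.41 × 297 × 0.000171 = 0.02082 kg/m.
D = 0.605²/(4π × 52.2 × 0.02082²) = 1.29 m²/day.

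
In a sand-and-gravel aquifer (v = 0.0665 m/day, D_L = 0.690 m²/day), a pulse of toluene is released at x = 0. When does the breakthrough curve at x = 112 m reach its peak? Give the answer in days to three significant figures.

For the 1D instantaneous-source solution, setting ∂C/∂t = 0 at fixed x gives v²t² + 2Dt − x² = 0, so t = (√(D² + v²x²) − D)/v².
√(D² + v²x²) = √(0.690² + 0.0665² × 112²) = 7.480; v² = 0.00442225.
t = (7.480 − 0.690)/0.00442225 = 1540 days (vs. the pure-advection estimate x/v = 1680 d).

1540 days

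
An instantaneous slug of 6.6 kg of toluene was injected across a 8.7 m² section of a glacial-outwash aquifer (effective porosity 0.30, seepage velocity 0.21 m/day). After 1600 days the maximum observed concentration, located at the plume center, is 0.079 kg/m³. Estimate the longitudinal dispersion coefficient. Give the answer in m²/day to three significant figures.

0.0510 m²/day

At the plume center C_max = M/(n_e·A·√(4πDt)), so D = M²/(4πt·(n_e·A·C_max)²).
n_e·A·C_max = 0.30 × 8.7 × 0.079 = 0.2062 kg/m.
D = 6.6²/(4π × 1600 × 0.2062²) = 0.0510 m²/day.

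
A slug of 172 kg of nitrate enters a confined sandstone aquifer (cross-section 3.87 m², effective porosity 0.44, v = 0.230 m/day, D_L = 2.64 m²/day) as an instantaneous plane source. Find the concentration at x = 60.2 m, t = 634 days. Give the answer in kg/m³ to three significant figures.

For an instantaneous plane source, C(x,t) = M/(n_e·A·√(4πDt)) · exp(−(x−vt)²/(4Dt)), with n_e·A the pore (flow) area.
Plume center vt = 0.230 × 634 = 145.82 m, so the well at 60.2 m is 85.62 m upgradient of the peak.
√(4πDt) = 145.0 m, giving peak height M/(n_e·A·√(4πDt)) = 172/(0.44 × 3.87 × 145.0) = 0.6966 kg/m³.
(x−vt)²/(4Dt) = (-85.62)²/(4 × 2.64 × 634) = 1.095; exp(−1.095) = 0.3345.
C = 0.6966 × 0.3345 = 0.233 kg/m³.

0.233 kg/m³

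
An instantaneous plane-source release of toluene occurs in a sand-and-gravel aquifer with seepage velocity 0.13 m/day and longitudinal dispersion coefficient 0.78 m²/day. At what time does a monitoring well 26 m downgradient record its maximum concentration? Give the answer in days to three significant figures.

For the 1D instantaneous-source solution, setting ∂C/∂t = 0 at fixed x gives v²t² + 2Dt − x² = 0, so t = (√(D² + v²x²) − D)/v².
√(D² + v²x²) = √(0.78² + 0.13² × 26²) = 3.469; v² = 0.0169.
t = (3.469 − 0.78)/0.0169 = 159 days (vs. the pure-advection estimate x/v = 200 d).

159 days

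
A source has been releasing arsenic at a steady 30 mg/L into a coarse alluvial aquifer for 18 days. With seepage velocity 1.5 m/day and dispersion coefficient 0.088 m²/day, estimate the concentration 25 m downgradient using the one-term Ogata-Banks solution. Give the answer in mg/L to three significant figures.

26.1 mg/L

For a continuous step input, C/C₀ ≈ ½·erfc((x−vt)/(2√(Dt))).
vt = 1.5 × 18 = 27 m and 2√(Dt) = 2√(0.088 × 18) = 2.517 m.
Argument (x−vt)/(2√(Dt)) = (25 − 27)/2.517 = -0.7946; ½·erfc(-0.7946) = 0.8694.
C = 30 × 0.8694 = 26.1 mg/L.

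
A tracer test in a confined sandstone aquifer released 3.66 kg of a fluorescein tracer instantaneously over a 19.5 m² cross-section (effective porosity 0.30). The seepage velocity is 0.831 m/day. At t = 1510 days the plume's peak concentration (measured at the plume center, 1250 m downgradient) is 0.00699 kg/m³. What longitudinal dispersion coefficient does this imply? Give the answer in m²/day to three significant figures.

At the plume center C_max = M/(n_e·A·√(4πDt)), so D = M²/(4πt·(n_e·A·C_max)²).
n_e·A·C_max = 0.30 × 19.5 × 0.00699 = 0.04089 kg/m.
D = 3.66²/(4π × 1510 × 0.04089²) = 0.422 m²/day.

0.422 m²/day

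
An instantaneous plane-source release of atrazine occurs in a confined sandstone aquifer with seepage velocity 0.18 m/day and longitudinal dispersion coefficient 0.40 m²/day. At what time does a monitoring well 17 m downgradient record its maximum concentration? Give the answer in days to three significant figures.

82.9 days

For the 1D instantaneous-source solution, setting ∂C/∂t = 0 at fixed x gives v²t² + 2Dt − x² = 0, so t = (√(D² + v²x²) − D)/v².
√(D² + v²x²) = √(0.40² + 0.18² × 17²) = 3.086; v² = 0.0324.
t = (3.086 − 0.40)/0.0324 = 82.9 days (vs. the pure-advection estimate x/v = 94.4 d).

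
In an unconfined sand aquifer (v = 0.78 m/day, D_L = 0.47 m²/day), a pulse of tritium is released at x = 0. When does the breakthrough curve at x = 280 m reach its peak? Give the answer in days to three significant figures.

358 days

For the 1D instantaneous-source solution, setting ∂C/∂t = 0 at fixed x gives v²t² + 2Dt − x² = 0, so t = (√(D² + v²x²) − D)/v².
√(D² + v²x²) = √(0.47² + 0.78² × 280²) = 218.4; v² = 0.6084.
t = (218.4 − 0.47)/0.6084 = 358 days (vs. the pure-advection estimate x/v = 359 d).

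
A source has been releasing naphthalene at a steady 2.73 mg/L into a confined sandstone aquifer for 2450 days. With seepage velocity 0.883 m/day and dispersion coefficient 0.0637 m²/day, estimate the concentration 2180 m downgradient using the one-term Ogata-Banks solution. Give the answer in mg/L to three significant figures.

For a continuous step input, C/C₀ ≈ ½·erfc((x−vt)/(2√(Dt))).
vt = 0.883 × 2450 = 2163.35 m and 2√(Dt) = 2√(0.0637 × 2450) = 24.99 m.
Argument (x−vt)/(2√(Dt)) = (2180 − 2163.35)/24.99 = 0.6663; ½·erfc(0.6663) = 0.1730.
C = 2.73 × 0.1730 = 0.472 mg/L.

0.472 mg/L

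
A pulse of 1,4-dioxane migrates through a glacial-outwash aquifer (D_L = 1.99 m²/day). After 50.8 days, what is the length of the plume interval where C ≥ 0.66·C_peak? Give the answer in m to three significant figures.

The plume is Gaussian with σ = √(2Dt) = √(2 × 1.99 × 50.8) = 14.22 m.
C/C_peak = exp(−Δx²/(2σ²)) = 0.66 ⇒ Δx = σ·√(−2 ln 0.66) = 14.22 × 0.9116 = 12.96 m.
Width = 2Δx = 25.9 m.

25.9 m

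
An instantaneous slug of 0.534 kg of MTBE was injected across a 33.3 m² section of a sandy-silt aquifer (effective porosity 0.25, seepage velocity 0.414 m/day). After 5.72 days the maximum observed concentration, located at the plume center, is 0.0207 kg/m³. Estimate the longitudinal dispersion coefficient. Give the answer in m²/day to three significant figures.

0.134 m²/day

At the plume center C_max = M/(n_e·A·√(4πDt)), so D = M²/(4πt·(n_e·A·C_max)²).
n_e·A·C_max = 0.25 × 33.3 × 0.0207 = 0.1723 kg/m.
D = 0.534²/(4π × 5.72 × 0.1723²) = 0.134 m²/day.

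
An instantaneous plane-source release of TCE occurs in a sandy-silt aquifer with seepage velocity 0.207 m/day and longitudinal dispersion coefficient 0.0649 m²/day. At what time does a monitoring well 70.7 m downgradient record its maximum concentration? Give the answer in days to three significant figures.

340 days

For the 1D instantaneous-source solution, setting ∂C/∂t = 0 at fixed x gives v²t² + 2Dt − x² = 0, so t = (√(D² + v²x²) − D)/v².
√(D² + v²x²) = √(0.0649² + 0.207² × 70.7²) = 14.64; v² = 0.042849.
t = (14.64 − 0.0649)/0.042849 = 340 days (vs. the pure-advection estimate x/v = 342 d).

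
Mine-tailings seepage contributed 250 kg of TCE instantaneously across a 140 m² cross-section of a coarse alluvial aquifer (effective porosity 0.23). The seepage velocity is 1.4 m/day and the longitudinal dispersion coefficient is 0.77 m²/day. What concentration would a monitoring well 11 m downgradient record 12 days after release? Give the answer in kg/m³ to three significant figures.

0.290 kg/m³

For an instantaneous plane source, C(x,t) = M/(n_e·A·√(4πDt)) · exp(−(x−vt)²/(4Dt)), with n_e·A the pore (flow) area.
Plume center vt = 1.4 × 12 = 16.8 m, so the well at 11 m is 5.8 m upgradient of the peak.
√(4πDt) = 10.78 m, giving peak height M/(n_e·A·√(4πDt)) = 250/(0.23 × 140 × 10.78) = 0.7202 kg/m³.
(x−vt)²/(4Dt) = (-5.8)²/(4 × 0.77 × 12) = 0.9102; exp(−0.9102) = 0.4024.
C = 0.7202 × 0.4024 = 0.290 kg/m³.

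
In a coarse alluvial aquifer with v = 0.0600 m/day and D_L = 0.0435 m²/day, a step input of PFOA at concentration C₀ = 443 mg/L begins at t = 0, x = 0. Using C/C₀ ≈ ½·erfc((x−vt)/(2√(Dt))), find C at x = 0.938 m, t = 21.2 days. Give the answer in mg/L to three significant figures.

For a continuous step input, C/C₀ ≈ ½·erfc((x−vt)/(2√(Dt))).
vt = 0.0600 × 21.2 = 1.272 m and 2√(Dt) = 2√(0.0435 × 21.2) = 1.921 m.
Argument (x−vt)/(2√(Dt)) = (0.938 − 1.272)/1.921 = -0.1739; ½·erfc(-0.1739) = 0.5971.
C = 443 × 0.5971 = 265 mg/L.

265 mg/L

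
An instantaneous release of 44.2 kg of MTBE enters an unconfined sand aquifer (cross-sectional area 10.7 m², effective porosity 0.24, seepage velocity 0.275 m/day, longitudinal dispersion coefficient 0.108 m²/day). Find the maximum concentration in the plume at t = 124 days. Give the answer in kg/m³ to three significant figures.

The peak of an instantaneous 1D plume sits at x = vt; there the Gaussian factor is 1 and C_max = M/(n_e·A·√(4πDt)), where n_e·A is the pore area the mass is dissolved in.
√(4πDt) = √(4π × 0.108 × 124) = 12.97 m, so C_max = 44.2/(0.24 × 10.7 × 12.97) = 1.33 kg/m³.

1.33 kg/m³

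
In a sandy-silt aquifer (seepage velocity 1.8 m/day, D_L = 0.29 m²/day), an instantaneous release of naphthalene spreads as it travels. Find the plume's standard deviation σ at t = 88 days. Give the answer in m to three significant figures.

Dispersive spreading gives a Gaussian with σ² = 2Dt; advection only shifts the center.
σ = √(2 × 0.29 × 88) = 7.14 m.

7.14 m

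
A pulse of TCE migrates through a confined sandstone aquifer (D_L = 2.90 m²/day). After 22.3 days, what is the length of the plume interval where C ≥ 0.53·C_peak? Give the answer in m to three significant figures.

The plume is Gaussian with σ = √(2Dt) = √(2 × 2.90 × 22.3) = 11.37 m.
C/C_peak = exp(−Δx²/(2σ²)) = 0.53 ⇒ Δx = σ·√(−2 ln 0.53) = 11.37 × 1.127 = 12.81 m.
Width = 2Δx = 25.6 m.

25.6 m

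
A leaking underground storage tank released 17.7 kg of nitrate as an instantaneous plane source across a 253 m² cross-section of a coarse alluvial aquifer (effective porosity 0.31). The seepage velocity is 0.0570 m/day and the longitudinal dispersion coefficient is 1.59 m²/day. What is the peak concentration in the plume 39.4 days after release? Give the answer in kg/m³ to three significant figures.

0.00804 kg/m³

The peak of an instantaneous 1D plume sits at x = vt; there the Gaussian factor is 1 and C_max = M/(n_e·A·√(4πDt)), where n_e·A is the pore area the mass is dissolved in.
√(4πDt) = √(4π × 1.59 × 39.4) = 28.06 m, so C_max = 17.7/(0.31 × 253 × 28.06) = 0.00804 kg/m³.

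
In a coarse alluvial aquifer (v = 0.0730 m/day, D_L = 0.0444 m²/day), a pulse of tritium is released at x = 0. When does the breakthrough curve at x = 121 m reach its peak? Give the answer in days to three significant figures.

For the 1D instantaneous-source solution, setting ∂C/∂t = 0 at fixed x gives v²t² + 2Dt − x² = 0, so t = (√(D² + v²x²) − D)/v².
√(D² + v²x²) = √(0.0444² + 0.0730² × 121²) = 8.833; v² = 0.005329.
t = (8.833 − 0.0444)/0.005329 = 1650 days (vs. the pure-advection estimate x/v = 1660 d).

1650 days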